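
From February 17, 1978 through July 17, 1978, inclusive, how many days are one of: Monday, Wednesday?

43

February 17, 1978 is a Friday.
That's 151 days from start to end, counting both.
151 = 7 × 21 + 4, so there are 21 full weeks plus 4 extra days.
Each full week contributes 2 days from the set (Mon, Wed): 21 × 2 = 42.
The 4 extra days are Friday, Saturday, Sunday, Monday — 1 of them qualifies.
Total: 42 + 1 = 43.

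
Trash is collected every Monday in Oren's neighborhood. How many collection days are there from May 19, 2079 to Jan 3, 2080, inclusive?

33

May 19, 2079 is a Friday.
That's 230 days from start to end, counting both.
230 = 7 × 32 + 6, so there are 32 full weeks plus 6 extra days.
Each full week contributes one Monday: 32 so far.
The 6 extra days are Fri, Sat, Sun, Mon, Tue, Wed — 1 of them qualifies.
Total: 32 + 1 = 33.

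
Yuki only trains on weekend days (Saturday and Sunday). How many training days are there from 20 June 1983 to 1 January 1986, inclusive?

20 June 1983 is a Monday.
From 20 June 1983 to 1 January 1986 is 927 days inclusive.
927 = 7 × 132 + 3, so there are 132 full weeks plus 3 extra days.
Each full week contributes 2 weekend days (Sat, Sun): 132 × 2 = 264.
The 3 extra days are Monday, Tuesday, Wednesday — none qualify.
Total: 264 + 0 = 264.

264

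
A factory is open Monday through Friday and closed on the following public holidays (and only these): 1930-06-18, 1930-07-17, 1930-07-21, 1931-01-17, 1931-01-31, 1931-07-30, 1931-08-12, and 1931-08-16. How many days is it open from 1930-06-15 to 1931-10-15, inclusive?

1930-06-15 is a Sunday.
That's 488 days from start to end, counting both.
488 = 7 × 69 + 5, so there are 69 full weeks plus 5 extra days.
Each full week contributes 5 weekdays (Mon–Fri): 69 × 5 = 345.
The 5 extra days are Sun, Mon, Tue, Wed, Thu — 4 of them qualify.
Total: 345 + 4 = 349.
Holidays: 1930-06-18 (Wed); 1930-07-17 (Thu); 1930-07-21 (Mon); 1931-01-17 (Sat); 1931-01-31 (Sat); 1931-07-30 (Thu); 1931-08-12 (Wed); 1931-08-16 (Sun).
5 of the 8 holidays fall on weekdays; the rest are weekends and were already excluded.
Business days: 349 − 5 = 344.

344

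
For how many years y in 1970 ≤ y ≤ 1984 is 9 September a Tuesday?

Day of week of September 9 in each year:
1970: Wed, 1971: Thu, 1972: Sat, 1973: Sun, 1974: Mon, 1975: Tue ✓, 1976: Thu, 1977: Fri, 1978: Sat, 1979: Sun, 1980: Tue ✓, 1981: Wed, 1982: Thu, 1983: Fri, 1984: Sun
Tuesdays: 1975, 1980.

2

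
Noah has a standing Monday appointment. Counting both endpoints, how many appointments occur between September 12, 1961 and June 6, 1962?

38

September 12, 1961 is a Tuesday.
That's 268 days from start to end, counting both.
268 = 7 × 38 + 2, so there are 38 full weeks plus 2 extra days.
Each full week contributes one Monday: 38 so far.
The 2 extra days are Tuesday, Wednesday — none qualify.
Total: 38 + 0 = 38.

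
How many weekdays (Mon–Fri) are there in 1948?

262

1 January 1948 is a Thursday.
From 1 January 1948 to 31 December 1948 is 366 days inclusive.
366 = 7 × 52 + 2, so there are 52 full weeks plus 2 extra days.
Each full week contributes 5 weekdays (Mon–Fri): 52 × 5 = 260.
The 2 extra days are Thursday, Friday — 2 of them qualify.
Total: 260 + 2 = 262.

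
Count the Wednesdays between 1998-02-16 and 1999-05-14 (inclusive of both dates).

1998-02-16 is a Monday.
From 1998-02-16 to 1999-05-14 is 453 days inclusive.
453 = 7 × 64 + 5, so there are 64 full weeks plus 5 extra days.
Each full week contributes one Wednesday: 64 so far.
The 5 extra days are Monday, Tuesday, Wednesday, Thursday, Friday — 1 of them qualifies.
Total: 64 + 1 = 65.

65 Wednesdays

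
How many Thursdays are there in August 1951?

5

August 1, 1951 is a Wednesday.
That's 31 days from start to end, counting both.
31 = 7 × 4 + 3, so there are 4 full weeks plus 3 extra days.
Each full week contributes one Thursday: 4 so far.
The 3 extra days are Wed, Thu, Fri — 1 of them qualifies.
Total: 4 + 1 = 5.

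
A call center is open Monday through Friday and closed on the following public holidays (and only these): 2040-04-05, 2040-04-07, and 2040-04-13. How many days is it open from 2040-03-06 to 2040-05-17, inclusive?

2040-03-06 is a Tuesday.
The range spans 73 days (inclusive of both endpoints).
73 = 7 × 10 + 3, so there are 10 full weeks plus 3 extra days.
Each full week contributes 5 weekdays (Mon–Fri): 10 × 5 = 50.
The 3 extra days are Tuesday, Wednesday, Thursday — 3 of them qualify.
Total: 50 + 3 = 53.
Holidays: 2040-04-05 (Thu); 2040-04-07 (Sat); 2040-04-13 (Fri).
2 of the 3 holidays fall on weekdays; the rest are weekends and were already excluded.
Business days: 53 − 2 = 51.

51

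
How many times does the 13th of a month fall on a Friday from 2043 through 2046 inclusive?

8

Friday-the-13ths by year:
2043: Feb, Mar, Nov
2044: May
2045: Jan, Oct
2046: Apr, Jul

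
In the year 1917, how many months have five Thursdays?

4

A month has five Thursdays exactly when Thursday falls within its first (length − 28) days.
Jan: 31 days, starts Mon → 5 of Mon, Tue, Wed
Feb: 28 days, starts Thu → 5 of (none)
Mar: 31 days, starts Thu → 5 of Thu, Fri, Sat ✓
Apr: 30 days, starts Sun → 5 of Sun, Mon
May: 31 days, starts Tue → 5 of Tue, Wed, Thu ✓
Jun: 30 days, starts Fri → 5 of Fri, Sat
Jul: 31 days, starts Sun → 5 of Sun, Mon, Tue
Aug: 31 days, starts Wed → 5 of Wed, Thu, Fri ✓
Sep: 30 days, starts Sat → 5 of Sat, Sun
Oct: 31 days, starts Mon → 5 of Mon, Tue, Wed
Nov: 30 days, starts Thu → 5 of Thu, Fri ✓
Dec: 31 days, starts Sat → 5 of Sat, Sun, Mon
Months with five Thursdays: Mar, May, Aug, Nov.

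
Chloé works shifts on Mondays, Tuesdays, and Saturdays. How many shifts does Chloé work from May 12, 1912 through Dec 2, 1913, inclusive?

May 12, 1912 is a Sunday.
The range spans 570 days (inclusive of both endpoints).
570 = 7 × 81 + 3, so there are 81 full weeks plus 3 extra days.
Each full week contributes 3 days from the set (Mon, Tue, Sat): 81 × 3 = 243.
The 3 extra days are Sun, Mon, Tue — 2 of them qualify.
Total: 243 + 2 = 245.

245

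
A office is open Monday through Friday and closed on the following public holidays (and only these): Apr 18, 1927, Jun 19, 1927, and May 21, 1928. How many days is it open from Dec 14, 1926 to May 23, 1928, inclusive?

375 business days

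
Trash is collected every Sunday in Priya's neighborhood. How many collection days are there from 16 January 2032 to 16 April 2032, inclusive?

13

16 January 2032 is a Friday.
From 16 January 2032 to 16 April 2032 is 92 days inclusive.
92 = 7 × 13 + 1, so there are 13 full weeks plus 1 extra day.
Each full week contributes one Sunday: 13 so far.
The 1 extra day is Friday — none qualify.
Total: 13 + 0 = 13.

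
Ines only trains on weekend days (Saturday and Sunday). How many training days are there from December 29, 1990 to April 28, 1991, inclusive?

December 29, 1990 is a Saturday.
From December 29, 1990 to April 28, 1991 is 121 days inclusive.
121 = 7 × 17 + 2, so there are 17 full weeks plus 2 extra days.
Each full week contributes 2 weekend days (Sat, Sun): 17 × 2 = 34.
The 2 extra days are Saturday, Sunday — 2 of them qualify.
Total: 34 + 2 = 36.

36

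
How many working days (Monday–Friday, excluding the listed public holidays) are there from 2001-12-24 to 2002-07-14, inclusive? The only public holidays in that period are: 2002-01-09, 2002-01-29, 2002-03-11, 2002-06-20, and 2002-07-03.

140 working days

2001-12-24 is a Monday.
That's 203 days from start to end, counting both.
203 = 7 × 29, so the span is exactly 29 full weeks.
Each full week contributes 5 weekdays (Mon–Fri): 29 × 5 = 145.
Holidays: 2002-01-09 (Wed); 2002-01-29 (Tue); 2002-03-11 (Mon); 2002-06-20 (Thu); 2002-07-03 (Wed).
All 5 holidays fall on weekdays, so subtract 5.
Business days: 145 − 5 = 140.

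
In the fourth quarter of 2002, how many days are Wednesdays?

2002-10-01 is a Tuesday.
From 2002-10-01 to 2002-12-31 is 92 days inclusive.
92 = 7 × 13 + 1, so there are 13 full weeks plus 1 extra day.
Each full week contributes one Wednesday: 13 so far.
The 1 extra day is Tue — none qualify.
Total: 13 + 0 = 13.

13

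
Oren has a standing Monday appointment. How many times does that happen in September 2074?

Sep 1, 2074 is a Saturday.
The range spans 30 days (inclusive of both endpoints).
30 = 7 × 4 + 2, so there are 4 full weeks plus 2 extra days.
Each full week contributes one Monday: 4 so far.
The 2 extra days are Saturday, Sunday — none qualify.
Total: 4 + 0 = 4.

4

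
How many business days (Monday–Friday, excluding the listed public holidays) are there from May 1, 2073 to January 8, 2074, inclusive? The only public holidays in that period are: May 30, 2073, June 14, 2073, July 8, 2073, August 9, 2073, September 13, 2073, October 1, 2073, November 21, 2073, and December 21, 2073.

175 business days

May 1, 2073 is a Monday.
From May 1, 2073 to January 8, 2074 is 253 days inclusive.
253 = 7 × 36 + 1, so there are 36 full weeks plus 1 extra day.
Each full week contributes 5 weekdays (Mon–Fri): 36 × 5 = 180.
The 1 extra day is Monday — 1 of them qualifies.
Total: 180 + 1 = 181.
Holidays: May 30, 2073 (Tue); June 14, 2073 (Wed); July 8, 2073 (Sat); August 9, 2073 (Wed); September 13, 2073 (Wed); October 1, 2073 (Sun); November 21, 2073 (Tue); December 21, 2073 (Thu).
6 of the 8 holidays fall on weekdays; the rest are weekends and were already excluded.
Business days: 181 − 6 = 175.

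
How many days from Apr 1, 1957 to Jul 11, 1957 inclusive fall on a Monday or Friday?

29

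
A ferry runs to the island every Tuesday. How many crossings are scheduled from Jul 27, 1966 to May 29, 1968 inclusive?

96

Jul 27, 1966 is a Wednesday.
From Jul 27, 1966 to May 29, 1968 is 673 days inclusive.
673 = 7 × 96 + 1, so there are 96 full weeks plus 1 extra day.
Each full week contributes one Tuesday: 96 so far.
The 1 extra day is Wednesday — none qualify.
Total: 96 + 0 = 96.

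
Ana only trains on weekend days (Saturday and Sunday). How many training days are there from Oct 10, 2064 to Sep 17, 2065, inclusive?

98

Oct 10, 2064 is a Friday.
The range spans 343 days (inclusive of both endpoints).
343 = 7 × 49, so the span is exactly 49 full weeks.
Each full week contributes 2 weekend days (Sat, Sun): 49 × 2 = 98.
Total: 98.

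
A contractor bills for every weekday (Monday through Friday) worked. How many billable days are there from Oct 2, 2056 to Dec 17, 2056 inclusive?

55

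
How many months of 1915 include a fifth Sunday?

4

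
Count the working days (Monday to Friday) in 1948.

262 weekdays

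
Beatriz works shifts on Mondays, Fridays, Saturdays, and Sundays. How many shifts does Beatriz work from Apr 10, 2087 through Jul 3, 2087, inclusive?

48

Apr 10, 2087 is a Thursday.
That's 85 days from start to end, counting both.
85 = 7 × 12 + 1, so there are 12 full weeks plus 1 extra day.
Each full week contributes 4 days from the set (Mon, Fri, Sat, Sun): 12 × 4 = 48.
The 1 extra day is Thursday — none qualify.
Total: 48 + 0 = 48.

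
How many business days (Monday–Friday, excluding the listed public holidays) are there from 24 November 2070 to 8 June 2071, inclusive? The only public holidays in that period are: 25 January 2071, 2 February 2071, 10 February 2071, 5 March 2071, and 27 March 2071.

137 business days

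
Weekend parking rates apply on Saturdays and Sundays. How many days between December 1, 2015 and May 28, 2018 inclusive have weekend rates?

December 1, 2015 is a Tuesday.
That's 910 days from start to end, counting both.
910 = 7 × 130, so the span is exactly 130 full weeks.
Each full week contributes 2 weekend days (Sat, Sun): 130 × 2 = 260.
Total: 260.

260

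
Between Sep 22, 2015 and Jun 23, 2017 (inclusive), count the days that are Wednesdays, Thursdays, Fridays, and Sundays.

Sep 22, 2015 is a Tuesday.
That's 641 days from start to end, counting both.
641 = 7 × 91 + 4, so there are 91 full weeks plus 4 extra days.
Each full week contributes 4 days from the set (Wed, Thu, Fri, Sun): 91 × 4 = 364.
The 4 extra days are Tuesday, Wednesday, Thursday, Friday — 3 of them qualify.
Total: 364 + 3 = 367.

367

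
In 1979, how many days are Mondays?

January 1, 1979 is a Monday.
From January 1, 1979 to December 31, 1979 is 365 days inclusive.
365 = 7 × 52 + 1, so there are 52 full weeks plus 1 extra day.
Each full week contributes one Monday: 52 so far.
The 1 extra day is Monday — 1 of them qualifies.
Total: 52 + 1 = 53.

53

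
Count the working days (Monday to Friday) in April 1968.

Apr 1, 1968 is a Monday.
The range spans 30 days (inclusive of both endpoints).
30 = 7 × 4 + 2, so there are 4 full weeks plus 2 extra days.
Each full week contributes 5 weekdays (Mon–Fri): 4 × 5 = 20.
The 2 extra days are Mon, Tue — 2 of them qualify.
Total: 20 + 2 = 22.

22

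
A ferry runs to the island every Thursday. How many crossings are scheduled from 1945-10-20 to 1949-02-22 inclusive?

1945-10-20 is a Saturday.
The range spans 1222 days (inclusive of both endpoints).
1222 = 7 × 174 + 4, so there are 174 full weeks plus 4 extra days.
Each full week contributes one Thursday: 174 so far.
The 4 extra days are Saturday, Sunday, Monday, Tuesday — none qualify.
Total: 174 + 0 = 174.

174 Thursdays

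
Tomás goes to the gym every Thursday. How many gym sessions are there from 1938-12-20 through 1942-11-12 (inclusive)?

204

1938-12-20 is a Tuesday.
From 1938-12-20 to 1942-11-12 is 1424 days inclusive.
1424 = 7 × 203 + 3, so there are 203 full weeks plus 3 extra days.
Each full week contributes one Thursday: 203 so far.
The 3 extra days are Tue, Wed, Thu — 1 of them qualifies.
Total: 203 + 1 = 204.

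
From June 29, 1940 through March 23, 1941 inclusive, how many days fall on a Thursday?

38 Thursdays

June 29, 1940 is a Saturday.
That's 268 days from start to end, counting both.
268 = 7 × 38 + 2, so there are 38 full weeks plus 2 extra days.
Each full week contributes one Thursday: 38 so far.
The 2 extra days are Saturday, Sunday — none qualify.
Total: 38 + 0 = 38.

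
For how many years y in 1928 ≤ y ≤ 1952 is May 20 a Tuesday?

Day of week of May 20 in each year:
1928: Sun, 1929: Mon, 1930: Tue ✓, 1931: Wed, 1932: Fri, 1933: Sat, 1934: Sun, 1935: Mon, 1936: Wed, 1937: Thu, 1938: Fri, 1939: Sat, 1940: Mon, 1941: Tue ✓, 1942: Wed, 1943: Thu, 1944: Sat, 1945: Sun, 1946: Mon, 1947: Tue ✓, 1948: Thu, 1949: Fri, 1950: Sat, 1951: Sun, 1952: Tue ✓
Tuesdays: 1930, 1941, 1947, 1952.

4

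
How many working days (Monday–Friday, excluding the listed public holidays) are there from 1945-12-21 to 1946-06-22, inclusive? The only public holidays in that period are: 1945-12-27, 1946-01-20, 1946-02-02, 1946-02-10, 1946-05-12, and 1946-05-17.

1945-12-21 is a Friday.
The range spans 184 days (inclusive of both endpoints).
184 = 7 × 26 + 2, so there are 26 full weeks plus 2 extra days.
Each full week contributes 5 weekdays (Mon–Fri): 26 × 5 = 130.
The 2 extra days are Fri, Sat — 1 of them qualifies.
Total: 130 + 1 = 131.
Holidays: 1945-12-27 (Thu); 1946-01-20 (Sun); 1946-02-02 (Sat); 1946-02-10 (Sun); 1946-05-12 (Sun); 1946-05-17 (Fri).
2 of the 6 holidays fall on weekdays; the rest are weekends and were already excluded.
Business days: 131 − 2 = 129.

129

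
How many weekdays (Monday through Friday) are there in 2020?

262

2020-01-01 is a Wednesday.
That's 366 days from start to end, counting both.
366 = 7 × 52 + 2, so there are 52 full weeks plus 2 extra days.
Each full week contributes 5 weekdays (Mon–Fri): 52 × 5 = 260.
The 2 extra days are Wed, Thu — 2 of them qualify.
Total: 260 + 2 = 262.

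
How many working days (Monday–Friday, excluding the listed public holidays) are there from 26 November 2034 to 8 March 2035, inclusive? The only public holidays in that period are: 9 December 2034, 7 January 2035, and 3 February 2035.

74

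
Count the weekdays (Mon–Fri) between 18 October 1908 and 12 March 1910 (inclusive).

365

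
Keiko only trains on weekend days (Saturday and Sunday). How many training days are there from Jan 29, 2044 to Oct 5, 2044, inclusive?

72

Jan 29, 2044 is a Friday.
The range spans 251 days (inclusive of both endpoints).
251 = 7 × 35 + 6, so there are 35 full weeks plus 6 extra days.
Each full week contributes 2 weekend days (Sat, Sun): 35 × 2 = 70.
The 6 extra days are Friday, Saturday, Sunday, Monday, Tuesday, Wednesday — 2 of them qualify.
Total: 70 + 2 = 72.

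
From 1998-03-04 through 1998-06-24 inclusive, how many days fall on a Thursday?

16 Thursdays

1998-03-04 is a Wednesday.
From 1998-03-04 to 1998-06-24 is 113 days inclusive.
113 = 7 × 16 + 1, so there are 16 full weeks plus 1 extra day.
Each full week contributes one Thursday: 16 so far.
The 1 extra day is Wed — none qualify.
Total: 16 + 0 = 16.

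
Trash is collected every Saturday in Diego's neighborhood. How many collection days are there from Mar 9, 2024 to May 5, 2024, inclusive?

9 Saturdays

Mar 9, 2024 is a Saturday.
From Mar 9, 2024 to May 5, 2024 is 58 days inclusive.
58 = 7 × 8 + 2, so there are 8 full weeks plus 2 extra days.
Each full week contributes one Saturday: 8 so far.
The 2 extra days are Sat, Sun — 1 of them qualifies.
Total: 8 + 1 = 9.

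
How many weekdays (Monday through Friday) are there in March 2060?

23

2060-03-01 is a Monday.
From 2060-03-01 to 2060-03-31 is 31 days inclusive.
31 = 7 × 4 + 3, so there are 4 full weeks plus 3 extra days.
Each full week contributes 5 weekdays (Mon–Fri): 4 × 5 = 20.
The 3 extra days are Mon, Tue, Wed — 3 of them qualify.
Total: 20 + 3 = 23.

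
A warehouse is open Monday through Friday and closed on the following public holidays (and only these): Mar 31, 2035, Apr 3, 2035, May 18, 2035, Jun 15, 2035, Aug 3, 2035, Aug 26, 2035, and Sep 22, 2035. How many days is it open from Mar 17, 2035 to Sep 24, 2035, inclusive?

132 working days

Mar 17, 2035 is a Saturday.
From Mar 17, 2035 to Sep 24, 2035 is 192 days inclusive.
192 = 7 × 27 + 3, so there are 27 full weeks plus 3 extra days.
Each full week contributes 5 weekdays (Mon–Fri): 27 × 5 = 135.
The 3 extra days are Sat, Sun, Mon — 1 of them qualifies.
Total: 135 + 1 = 136.
Holidays: Mar 31, 2035 (Sat); Apr 3, 2035 (Tue); May 18, 2035 (Fri); Jun 15, 2035 (Fri); Aug 3, 2035 (Fri); Aug 26, 2035 (Sun); Sep 22, 2035 (Sat).
4 of the 7 holidays fall on weekdays; the rest are weekends and were already excluded.
Business days: 136 − 4 = 132.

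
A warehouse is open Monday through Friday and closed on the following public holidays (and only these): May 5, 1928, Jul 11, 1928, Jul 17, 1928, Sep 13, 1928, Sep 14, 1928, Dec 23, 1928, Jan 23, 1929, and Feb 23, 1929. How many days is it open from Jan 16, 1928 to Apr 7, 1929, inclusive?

315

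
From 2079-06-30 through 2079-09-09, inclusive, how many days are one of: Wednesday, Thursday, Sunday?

30

2079-06-30 is a Friday.
The range spans 72 days (inclusive of both endpoints).
72 = 7 × 10 + 2, so there are 10 full weeks plus 2 extra days.
Each full week contributes 3 days from the set (Wed, Thu, Sun): 10 × 3 = 30.
The 2 extra days are Fri, Sat — none qualify.
Total: 30 + 0 = 30.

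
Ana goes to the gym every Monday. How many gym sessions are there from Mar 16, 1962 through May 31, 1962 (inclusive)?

Mar 16, 1962 is a Friday.
The range spans 77 days (inclusive of both endpoints).
77 = 7 × 11, so the span is exactly 11 full weeks.
Each full week contributes one Monday: 11 so far.
Total: 11.

11 Mondays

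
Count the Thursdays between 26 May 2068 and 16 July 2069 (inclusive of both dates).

26 May 2068 is a Saturday.
The range spans 417 days (inclusive of both endpoints).
417 = 7 × 59 + 4, so there are 59 full weeks plus 4 extra days.
Each full week contributes one Thursday: 59 so far.
The 4 extra days are Saturday, Sunday, Monday, Tuesday — none qualify.
Total: 59 + 0 = 59.

59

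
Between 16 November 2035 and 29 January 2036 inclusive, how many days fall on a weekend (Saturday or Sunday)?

22

16 November 2035 is a Friday.
From 16 November 2035 to 29 January 2036 is 75 days inclusive.
75 = 7 × 10 + 5, so there are 10 full weeks plus 5 extra days.
Each full week contributes 2 weekend days (Sat, Sun): 10 × 2 = 20.
The 5 extra days are Friday, Saturday, Sunday, Monday, Tuesday — 2 of them qualify.
Total: 20 + 2 = 22.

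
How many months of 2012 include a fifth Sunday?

5

A month has five Sundays exactly when Sunday falls within its first (length − 28) days.
Jan: 31 days, starts Sun → 5 of Sun, Mon, Tue ✓
Feb: 29 days, starts Wed → 5 of Wed
Mar: 31 days, starts Thu → 5 of Thu, Fri, Sat
Apr: 30 days, starts Sun → 5 of Sun, Mon ✓
May: 31 days, starts Tue → 5 of Tue, Wed, Thu
Jun: 30 days, starts Fri → 5 of Fri, Sat
Jul: 31 days, starts Sun → 5 of Sun, Mon, Tue ✓
Aug: 31 days, starts Wed → 5 of Wed, Thu, Fri
Sep: 30 days, starts Sat → 5 of Sat, Sun ✓
Oct: 31 days, starts Mon → 5 of Mon, Tue, Wed
Nov: 30 days, starts Thu → 5 of Thu, Fri
Dec: 31 days, starts Sat → 5 of Sat, Sun, Mon ✓
Months with five Sundays: Jan, Apr, Jul, Sep, Dec.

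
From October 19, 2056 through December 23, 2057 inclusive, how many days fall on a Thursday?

October 19, 2056 is a Thursday.
The range spans 431 days (inclusive of both endpoints).
431 = 7 × 61 + 4, so there are 61 full weeks plus 4 extra days.
Each full week contributes one Thursday: 61 so far.
The 4 extra days are Thursday, Friday, Saturday, Sunday — 1 of them qualifies.
Total: 61 + 1 = 62.

62 Thursdays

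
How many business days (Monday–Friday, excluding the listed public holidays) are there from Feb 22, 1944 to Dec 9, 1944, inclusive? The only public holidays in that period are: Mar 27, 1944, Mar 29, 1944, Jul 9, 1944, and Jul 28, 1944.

206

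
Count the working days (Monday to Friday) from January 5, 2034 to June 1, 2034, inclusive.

106

January 5, 2034 is a Thursday.
The range spans 148 days (inclusive of both endpoints).
148 = 7 × 21 + 1, so there are 21 full weeks plus 1 extra day.
Each full week contributes 5 weekdays (Mon–Fri): 21 × 5 = 105.
The 1 extra day is Thursday — 1 of them qualifies.
Total: 105 + 1 = 106.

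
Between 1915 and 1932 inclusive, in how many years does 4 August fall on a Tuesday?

Day of week of August 4 in each year:
1915: Wed, 1916: Fri, 1917: Sat, 1918: Sun, 1919: Mon, 1920: Wed, 1921: Thu, 1922: Fri, 1923: Sat, 1924: Mon, 1925: Tue ✓, 1926: Wed, 1927: Thu, 1928: Sat, 1929: Sun, 1930: Mon, 1931: Tue ✓, 1932: Thu
Tuesdays: 1925, 1931.

2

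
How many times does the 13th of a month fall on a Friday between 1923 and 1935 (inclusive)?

Friday-the-13ths by year:
1923: Apr, Jul
1924: Jun
1925: Feb, Mar, Nov
1926: Aug
1927: May
1928: Jan, Apr, Jul
1929: Sep, Dec
1930: Jun
1931: Feb, Mar, Nov
1932: May
1933: Jan, Oct
1934: Apr, Jul
1935: Sep, Dec

24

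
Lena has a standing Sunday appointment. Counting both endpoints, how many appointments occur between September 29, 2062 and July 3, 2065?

144 Sundays

September 29, 2062 is a Friday.
That's 1009 days from start to end, counting both.
1009 = 7 × 144 + 1, so there are 144 full weeks plus 1 extra day.
Each full week contributes one Sunday: 144 so far.
The 1 extra day is Fri — none qualify.
Total: 144 + 0 = 144.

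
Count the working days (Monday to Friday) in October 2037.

Oct 1, 2037 is a Thursday.
The range spans 31 days (inclusive of both endpoints).
31 = 7 × 4 + 3, so there are 4 full weeks plus 3 extra days.
Each full week contributes 5 weekdays (Mon–Fri): 4 × 5 = 20.
The 3 extra days are Thu, Fri, Sat — 2 of them qualify.
Total: 20 + 2 = 22.

22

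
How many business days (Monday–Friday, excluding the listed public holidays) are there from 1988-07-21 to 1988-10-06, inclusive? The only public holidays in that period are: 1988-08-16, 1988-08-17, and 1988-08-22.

1988-07-21 is a Thursday.
From 1988-07-21 to 1988-10-06 is 78 days inclusive.
78 = 7 × 11 + 1, so there are 11 full weeks plus 1 extra day.
Each full week contributes 5 weekdays (Mon–Fri): 11 × 5 = 55.
The 1 extra day is Thursday — 1 of them qualifies.
Total: 55 + 1 = 56.
Holidays: 1988-08-16 (Tue); 1988-08-17 (Wed); 1988-08-22 (Mon).
All 3 holidays fall on weekdays, so subtract 3.
Business days: 56 − 3 = 53.

53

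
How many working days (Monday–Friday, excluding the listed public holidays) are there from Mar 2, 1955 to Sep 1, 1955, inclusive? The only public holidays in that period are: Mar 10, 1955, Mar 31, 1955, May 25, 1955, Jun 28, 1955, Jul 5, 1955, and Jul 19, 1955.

126

Mar 2, 1955 is a Wednesday.
That's 184 days from start to end, counting both.
184 = 7 × 26 + 2, so there are 26 full weeks plus 2 extra days.
Each full week contributes 5 weekdays (Mon–Fri): 26 × 5 = 130.
The 2 extra days are Wed, Thu — 2 of them qualify.
Total: 130 + 2 = 132.
Holidays: Mar 10, 1955 (Thu); Mar 31, 1955 (Thu); May 25, 1955 (Wed); Jun 28, 1955 (Tue); Jul 5, 1955 (Tue); Jul 19, 1955 (Tue).
All 6 holidays fall on weekdays, so subtract 6.
Business days: 132 − 6 = 126.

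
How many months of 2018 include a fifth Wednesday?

4

A month has five Wednesdays exactly when Wednesday falls within its first (length − 28) days.
Jan: 31 days, starts Mon → 5 of Mon, Tue, Wed ✓
Feb: 28 days, starts Thu → 5 of (none)
Mar: 31 days, starts Thu → 5 of Thu, Fri, Sat
Apr: 30 days, starts Sun → 5 of Sun, Mon
May: 31 days, starts Tue → 5 of Tue, Wed, Thu ✓
Jun: 30 days, starts Fri → 5 of Fri, Sat
Jul: 31 days, starts Sun → 5 of Sun, Mon, Tue
Aug: 31 days, starts Wed → 5 of Wed, Thu, Fri ✓
Sep: 30 days, starts Sat → 5 of Sat, Sun
Oct: 31 days, starts Mon → 5 of Mon, Tue, Wed ✓
Nov: 30 days, starts Thu → 5 of Thu, Fri
Dec: 31 days, starts Sat → 5 of Sat, Sun, Mon
Months with five Wednesdays: Jan, May, Aug, Oct.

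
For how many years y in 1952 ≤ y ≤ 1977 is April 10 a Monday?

Day of week of April 10 in each year:
1952: Thu, 1953: Fri, 1954: Sat, 1955: Sun, 1956: Tue, 1957: Wed, 1958: Thu, 1959: Fri, 1960: Sun, 1961: Mon ✓, 1962: Tue, 1963: Wed, 1964: Fri, 1965: Sat, 1966: Sun, 1967: Mon ✓, 1968: Wed, 1969: Thu, 1970: Fri, 1971: Sat, 1972: Mon ✓, 1973: Tue, 1974: Wed, 1975: Thu, 1976: Sat, 1977: Sun
Mondays: 1961, 1967, 1972.

3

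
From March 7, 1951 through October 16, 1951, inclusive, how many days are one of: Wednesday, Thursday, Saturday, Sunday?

128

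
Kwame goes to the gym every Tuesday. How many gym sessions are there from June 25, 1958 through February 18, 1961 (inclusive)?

138

June 25, 1958 is a Wednesday.
From June 25, 1958 to February 18, 1961 is 970 days inclusive.
970 = 7 × 138 + 4, so there are 138 full weeks plus 4 extra days.
Each full week contributes one Tuesday: 138 so far.
The 4 extra days are Wednesday, Thursday, Friday, Saturday — none qualify.
Total: 138 + 0 = 138.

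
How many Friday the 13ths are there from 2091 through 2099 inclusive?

Friday-the-13ths by year:
2091: Apr, Jul
2092: Jun
2093: Feb, Mar, Nov
2094: Aug
2095: May
2096: Jan, Apr, Jul
2097: Sep, Dec
2098: Jun
2099: Feb, Mar, Nov

17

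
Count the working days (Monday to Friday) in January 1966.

Jan 1, 1966 is a Saturday.
That's 31 days from start to end, counting both.
31 = 7 × 4 + 3, so there are 4 full weeks plus 3 extra days.
Each full week contributes 5 weekdays (Mon–Fri): 4 × 5 = 20.
The 3 extra days are Saturday, Sunday, Monday — 1 of them qualifies.
Total: 20 + 1 = 21.

21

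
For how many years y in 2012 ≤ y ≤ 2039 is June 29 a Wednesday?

Day of week of June 29 in each year:
2012: Fri, 2013: Sat, 2014: Sun, 2015: Mon, 2016: Wed ✓, 2017: Thu, 2018: Fri, 2019: Sat, 2020: Mon, 2021: Tue, 2022: Wed ✓, 2023: Thu, 2024: Sat, 2025: Sun, 2026: Mon, 2027: Tue, 2028: Thu, 2029: Fri, 2030: Sat, 2031: Sun, 2032: Tue, 2033: Wed ✓, 2034: Thu, 2035: Fri, 2036: Sun, 2037: Mon, 2038: Tue, 2039: Wed ✓
Wednesdays: 2016, 2022, 2033, 2039.

4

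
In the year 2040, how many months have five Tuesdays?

4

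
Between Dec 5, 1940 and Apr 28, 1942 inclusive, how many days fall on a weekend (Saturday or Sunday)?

Dec 5, 1940 is a Thursday.
The range spans 510 days (inclusive of both endpoints).
510 = 7 × 72 + 6, so there are 72 full weeks plus 6 extra days.
Each full week contributes 2 weekend days (Sat, Sun): 72 × 2 = 144.
The 6 extra days are Thu, Fri, Sat, Sun, Mon, Tue — 2 of them qualify.
Total: 144 + 2 = 146.

146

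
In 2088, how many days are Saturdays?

52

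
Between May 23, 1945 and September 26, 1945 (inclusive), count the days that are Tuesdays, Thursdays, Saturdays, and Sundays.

72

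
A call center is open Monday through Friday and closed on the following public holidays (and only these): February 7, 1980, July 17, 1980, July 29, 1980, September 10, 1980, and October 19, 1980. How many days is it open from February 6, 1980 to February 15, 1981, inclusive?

264 working days

February 6, 1980 is a Wednesday.
That's 376 days from start to end, counting both.
376 = 7 × 53 + 5, so there are 53 full weeks plus 5 extra days.
Each full week contributes 5 weekdays (Mon–Fri): 53 × 5 = 265.
The 5 extra days are Wednesday, Thursday, Friday, Saturday, Sunday — 3 of them qualify.
Total: 265 + 3 = 268.
Holidays: February 7, 1980 (Thu); July 17, 1980 (Thu); July 29, 1980 (Tue); September 10, 1980 (Wed); October 19, 1980 (Sun).
4 of the 5 holidays fall on weekdays; the rest are weekends and were already excluded.
Business days: 268 − 4 = 264.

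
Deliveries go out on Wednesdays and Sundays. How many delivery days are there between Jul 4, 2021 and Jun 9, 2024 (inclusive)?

307

Jul 4, 2021 is a Sunday.
From Jul 4, 2021 to Jun 9, 2024 is 1072 days inclusive.
1072 = 7 × 153 + 1, so there are 153 full weeks plus 1 extra day.
Each full week contributes 2 days from the set (Wed, Sun): 153 × 2 = 306.
The 1 extra day is Sunday — 1 of them qualifies.
Total: 306 + 1 = 307.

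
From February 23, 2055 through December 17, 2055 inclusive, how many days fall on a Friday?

February 23, 2055 is a Tuesday.
That's 298 days from start to end, counting both.
298 = 7 × 42 + 4, so there are 42 full weeks plus 4 extra days.
Each full week contributes one Friday: 42 so far.
The 4 extra days are Tuesday, Wednesday, Thursday, Friday — 1 of them qualifies.
Total: 42 + 1 = 43.

43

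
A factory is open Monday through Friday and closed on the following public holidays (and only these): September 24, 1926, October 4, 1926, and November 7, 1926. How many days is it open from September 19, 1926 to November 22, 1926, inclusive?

44 business days

September 19, 1926 is a Sunday.
The range spans 65 days (inclusive of both endpoints).
65 = 7 × 9 + 2, so there are 9 full weeks plus 2 extra days.
Each full week contributes 5 weekdays (Mon–Fri): 9 × 5 = 45.
The 2 extra days are Sun, Mon — 1 of them qualifies.
Total: 45 + 1 = 46.
Holidays: September 24, 1926 (Fri); October 4, 1926 (Mon); November 7, 1926 (Sun).
2 of the 3 holidays fall on weekdays; the rest are weekends and were already excluded.
Business days: 46 − 2 = 44.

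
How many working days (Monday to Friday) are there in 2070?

Jan 1, 2070 is a Wednesday.
The range spans 365 days (inclusive of both endpoints).
365 = 7 × 52 + 1, so there are 52 full weeks plus 1 extra day.
Each full week contributes 5 weekdays (Mon–Fri): 52 × 5 = 260.
The 1 extra day is Wed — 1 of them qualifies.
Total: 260 + 1 = 261.

261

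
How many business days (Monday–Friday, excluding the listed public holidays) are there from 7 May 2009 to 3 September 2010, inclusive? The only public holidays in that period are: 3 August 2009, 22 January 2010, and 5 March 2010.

344 business days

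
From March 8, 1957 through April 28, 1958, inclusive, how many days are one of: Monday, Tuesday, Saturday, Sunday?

239

March 8, 1957 is a Friday.
From March 8, 1957 to April 28, 1958 is 417 days inclusive.
417 = 7 × 59 + 4, so there are 59 full weeks plus 4 extra days.
Each full week contributes 4 days from the set (Mon, Tue, Sat, Sun): 59 × 4 = 236.
The 4 extra days are Friday, Saturday, Sunday, Monday — 3 of them qualify.
Total: 236 + 3 = 239.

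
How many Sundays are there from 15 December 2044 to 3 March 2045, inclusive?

11

15 December 2044 is a Thursday.
That's 79 days from start to end, counting both.
79 = 7 × 11 + 2, so there are 11 full weeks plus 2 extra days.
Each full week contributes one Sunday: 11 so far.
The 2 extra days are Thu, Fri — none qualify.
Total: 11 + 0 = 11.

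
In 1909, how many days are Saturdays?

Jan 1, 1909 is a Friday.
The range spans 365 days (inclusive of both endpoints).
365 = 7 × 52 + 1, so there are 52 full weeks plus 1 extra day.
Each full week contributes one Saturday: 52 so far.
The 1 extra day is Friday — none qualify.
Total: 52 + 0 = 52.

52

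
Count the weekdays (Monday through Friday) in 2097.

Jan 1, 2097 is a Tuesday.
The range spans 365 days (inclusive of both endpoints).
365 = 7 × 52 + 1, so there are 52 full weeks plus 1 extra day.
Each full week contributes 5 weekdays (Mon–Fri): 52 × 5 = 260.
The 1 extra day is Tue — 1 of them qualifies.
Total: 260 + 1 = 261.

261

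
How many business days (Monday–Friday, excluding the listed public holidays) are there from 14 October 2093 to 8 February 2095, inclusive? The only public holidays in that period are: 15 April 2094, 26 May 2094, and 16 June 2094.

14 October 2093 is a Wednesday.
That's 483 days from start to end, counting both.
483 = 7 × 69, so the span is exactly 69 full weeks.
Each full week contributes 5 weekdays (Mon–Fri): 69 × 5 = 345.
Holidays: 15 April 2094 (Thu); 26 May 2094 (Wed); 16 June 2094 (Wed).
All 3 holidays fall on weekdays, so subtract 3.
Business days: 345 − 3 = 342.

342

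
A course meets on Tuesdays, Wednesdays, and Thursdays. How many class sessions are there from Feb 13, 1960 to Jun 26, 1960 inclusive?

Feb 13, 1960 is a Saturday.
That's 135 days from start to end, counting both.
135 = 7 × 19 + 2, so there are 19 full weeks plus 2 extra days.
Each full week contributes 3 days from the set (Tue, Wed, Thu): 19 × 3 = 57.
The 2 extra days are Saturday, Sunday — none qualify.
Total: 57 + 0 = 57.

57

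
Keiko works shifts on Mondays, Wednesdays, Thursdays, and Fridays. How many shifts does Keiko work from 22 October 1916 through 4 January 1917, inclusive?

22 October 1916 is a Sunday.
The range spans 75 days (inclusive of both endpoints).
75 = 7 × 10 + 5, so there are 10 full weeks plus 5 extra days.
Each full week contributes 4 days from the set (Mon, Wed, Thu, Fri): 10 × 4 = 40.
The 5 extra days are Sunday, Monday, Tuesday, Wednesday, Thursday — 3 of them qualify.
Total: 40 + 3 = 43.

43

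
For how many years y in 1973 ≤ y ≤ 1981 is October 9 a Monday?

Day of week of October 9 in each year:
1973: Tue, 1974: Wed, 1975: Thu, 1976: Sat, 1977: Sun, 1978: Mon ✓, 1979: Tue, 1980: Thu, 1981: Fri
Mondays: 1978.

1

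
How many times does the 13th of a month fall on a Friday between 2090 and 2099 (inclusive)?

Friday-the-13ths by year:
2090: Jan, Oct
2091: Apr, Jul
2092: Jun
2093: Feb, Mar, Nov
2094: Aug
2095: May
2096: Jan, Apr, Jul
2097: Sep, Dec
2098: Jun
2099: Feb, Mar, Nov

19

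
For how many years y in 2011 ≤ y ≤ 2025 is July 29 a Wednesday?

2

Day of week of July 29 in each year:
2011: Fri, 2012: Sun, 2013: Mon, 2014: Tue, 2015: Wed ✓, 2016: Fri, 2017: Sat, 2018: Sun, 2019: Mon, 2020: Wed ✓, 2021: Thu, 2022: Fri, 2023: Sat, 2024: Mon, 2025: Tue
Wednesdays: 2015, 2020.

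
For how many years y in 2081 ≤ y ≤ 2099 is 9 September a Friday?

Day of week of September 9 in each year:
2081: Tue, 2082: Wed, 2083: Thu, 2084: Sat, 2085: Sun, 2086: Mon, 2087: Tue, 2088: Thu, 2089: Fri ✓, 2090: Sat, 2091: Sun, 2092: Tue, 2093: Wed, 2094: Thu, 2095: Fri ✓, 2096: Sun, 2097: Mon, 2098: Tue, 2099: Wed
Fridays: 2089, 2095.

2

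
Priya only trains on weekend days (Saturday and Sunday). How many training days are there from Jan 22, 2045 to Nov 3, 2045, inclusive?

81

Jan 22, 2045 is a Sunday.
That's 286 days from start to end, counting both.
286 = 7 × 40 + 6, so there are 40 full weeks plus 6 extra days.
Each full week contributes 2 weekend days (Sat, Sun): 40 × 2 = 80.
The 6 extra days are Sun, Mon, Tue, Wed, Thu, Fri — 1 of them qualifies.
Total: 80 + 1 = 81.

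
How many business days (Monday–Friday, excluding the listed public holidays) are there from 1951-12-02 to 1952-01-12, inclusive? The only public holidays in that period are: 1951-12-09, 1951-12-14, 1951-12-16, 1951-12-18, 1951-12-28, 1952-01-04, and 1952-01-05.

1951-12-02 is a Sunday.
From 1951-12-02 to 1952-01-12 is 42 days inclusive.
42 = 7 × 6, so the span is exactly 6 full weeks.
Each full week contributes 5 weekdays (Mon–Fri): 6 × 5 = 30.
Total: 30.
Holidays: 1951-12-09 (Sun); 1951-12-14 (Fri); 1951-12-16 (Sun); 1951-12-18 (Tue); 1951-12-28 (Fri); 1952-01-04 (Fri); 1952-01-05 (Sat).
4 of the 7 holidays fall on weekdays; the rest are weekends and were already excluded.
Business days: 30 − 4 = 26.

26 business days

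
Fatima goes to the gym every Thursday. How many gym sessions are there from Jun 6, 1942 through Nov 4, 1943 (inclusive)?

Jun 6, 1942 is a Saturday.
That's 517 days from start to end, counting both.
517 = 7 × 73 + 6, so there are 73 full weeks plus 6 extra days.
Each full week contributes one Thursday: 73 so far.
The 6 extra days are Sat, Sun, Mon, Tue, Wed, Thu — 1 of them qualifies.
Total: 73 + 1 = 74.

74 Thursdays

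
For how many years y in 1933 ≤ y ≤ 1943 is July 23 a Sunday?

2

Day of week of July 23 in each year:
1933: Sun ✓, 1934: Mon, 1935: Tue, 1936: Thu, 1937: Fri, 1938: Sat, 1939: Sun ✓, 1940: Tue, 1941: Wed, 1942: Thu, 1943: Fri
Sundays: 1933, 1939.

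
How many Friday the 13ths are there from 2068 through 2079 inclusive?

22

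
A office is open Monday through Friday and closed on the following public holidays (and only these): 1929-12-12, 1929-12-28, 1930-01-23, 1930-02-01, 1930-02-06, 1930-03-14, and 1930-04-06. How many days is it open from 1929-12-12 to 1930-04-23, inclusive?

1929-12-12 is a Thursday.
The range spans 133 days (inclusive of both endpoints).
133 = 7 × 19, so the span is exactly 19 full weeks.
Each full week contributes 5 weekdays (Mon–Fri): 19 × 5 = 95.
Holidays: 1929-12-12 (Thu); 1929-12-28 (Sat); 1930-01-23 (Thu); 1930-02-01 (Sat); 1930-02-06 (Thu); 1930-03-14 (Fri); 1930-04-06 (Sun).
4 of the 7 holidays fall on weekdays; the rest are weekends and were already excluded.
Business days: 95 − 4 = 91.

91 working days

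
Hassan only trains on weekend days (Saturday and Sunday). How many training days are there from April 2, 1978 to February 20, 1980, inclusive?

197

April 2, 1978 is a Sunday.
That's 690 days from start to end, counting both.
690 = 7 × 98 + 4, so there are 98 full weeks plus 4 extra days.
Each full week contributes 2 weekend days (Sat, Sun): 98 × 2 = 196.
The 4 extra days are Sun, Mon, Tue, Wed — 1 of them qualifies.
Total: 196 + 1 = 197.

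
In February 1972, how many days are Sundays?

4

Feb 1, 1972 is a Tuesday.
That's 29 days from start to end, counting both.
29 = 7 × 4 + 1, so there are 4 full weeks plus 1 extra day.
Each full week contributes one Sunday: 4 so far.
The 1 extra day is Tue — none qualify.
Total: 4 + 0 = 4.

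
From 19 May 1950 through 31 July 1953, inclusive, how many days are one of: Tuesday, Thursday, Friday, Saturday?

669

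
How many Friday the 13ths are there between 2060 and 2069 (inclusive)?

18

Friday-the-13ths by year:
2060: Feb, Aug
2061: May
2062: Jan, Oct
2063: Apr, Jul
2064: Jun
2065: Feb, Mar, Nov
2066: Aug
2067: May
2068: Jan, Apr, Jul
2069: Sep, Dec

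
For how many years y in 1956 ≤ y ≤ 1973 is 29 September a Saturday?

Day of week of September 29 in each year:
1956: Sat ✓, 1957: Sun, 1958: Mon, 1959: Tue, 1960: Thu, 1961: Fri, 1962: Sat ✓, 1963: Sun, 1964: Tue, 1965: Wed, 1966: Thu, 1967: Fri, 1968: Sun, 1969: Mon, 1970: Tue, 1971: Wed, 1972: Fri, 1973: Sat ✓
Saturdays: 1956, 1962, 1973.

3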